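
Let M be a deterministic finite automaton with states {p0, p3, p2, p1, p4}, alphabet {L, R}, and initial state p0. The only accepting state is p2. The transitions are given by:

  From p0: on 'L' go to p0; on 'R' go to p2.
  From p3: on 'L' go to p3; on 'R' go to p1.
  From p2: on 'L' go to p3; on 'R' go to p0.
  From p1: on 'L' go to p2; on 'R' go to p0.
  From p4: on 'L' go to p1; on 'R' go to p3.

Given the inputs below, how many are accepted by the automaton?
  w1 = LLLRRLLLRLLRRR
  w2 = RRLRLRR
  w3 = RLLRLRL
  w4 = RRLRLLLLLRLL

w1:
  start at p0
  read 'L': p0 → p0
  read 'L': p0 → p0
  read 'L': p0 → p0
  read 'R': p0 → p2
  read 'R': p2 → p0
  read 'L': p0 → p0
  read 'L': p0 → p0
  read 'L': p0 → p0
  read 'R': p0 → p2
  read 'L': p2 → p3
  read 'L': p3 → p3
  read 'R': p3 → p1
  read 'R': p1 → p0
  read 'R': p0 → p2
  end p2, accepted
w2:
  start at p0
  read 'R': p0 → p2
  read 'R': p2 → p0
  read 'L': p0 → p0
  read 'R': p0 → p2
  read 'L': p2 → p3
  read 'R': p3 → p1
  read 'R': p1 → p0
  end p0, rejected
w3:
  start at p0
  read 'R': p0 → p2
  read 'L': p2 → p3
  read 'L': p3 → p3
  read 'R': p3 → p1
  read 'L': p1 → p2
  read 'R': p2 → p0
  read 'L': p0 → p0
  end p0, rejected
w4:
  start at p0
  read 'R': p0 → p2
  read 'R': p2 → p0
  read 'L': p0 → p0
  read 'R': p0 → p2
  read 'L': p2 → p3
  read 'L': p3 → p3
  read 'L': p3 → p3
  read 'L': p3 → p3
  read 'L': p3 → p3
  read 'R': p3 → p1
  read 'L': p1 → p2
  read 'L': p2 → p3
  end p3, rejected

1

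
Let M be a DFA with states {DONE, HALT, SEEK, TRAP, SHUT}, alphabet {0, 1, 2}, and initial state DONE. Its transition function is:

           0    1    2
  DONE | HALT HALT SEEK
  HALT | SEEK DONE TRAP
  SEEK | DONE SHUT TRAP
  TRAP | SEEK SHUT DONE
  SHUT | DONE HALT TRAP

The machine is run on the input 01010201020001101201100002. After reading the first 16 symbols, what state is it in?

start at DONE
read '0': DONE → HALT
read '1': HALT → DONE
read '0': DONE → HALT
read '1': HALT → DONE
read '0': DONE → HALT
read '2': HALT → TRAP
read '0': TRAP → SEEK
read '1': SEEK → SHUT
read '0': SHUT → DONE
read '2': DONE → SEEK
read '0': SEEK → DONE
read '0': DONE → HALT
read '0': HALT → SEEK
read '1': SEEK → SHUT
read '1': SHUT → HALT
read '0': HALT → SEEK
After 16 symbols: SEEK.

SEEK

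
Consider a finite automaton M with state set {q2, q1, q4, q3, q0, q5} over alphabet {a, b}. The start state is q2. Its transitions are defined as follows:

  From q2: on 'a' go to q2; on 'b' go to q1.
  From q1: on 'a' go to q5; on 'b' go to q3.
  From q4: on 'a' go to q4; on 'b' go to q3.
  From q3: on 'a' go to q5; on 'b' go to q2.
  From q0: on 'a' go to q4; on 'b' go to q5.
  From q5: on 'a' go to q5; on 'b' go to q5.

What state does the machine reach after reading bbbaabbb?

Trace: q2 -b-> q1 -b-> q3 -b-> q2 -a-> q2 -a-> q2 -b-> q1 -b-> q3 -b-> q2

q2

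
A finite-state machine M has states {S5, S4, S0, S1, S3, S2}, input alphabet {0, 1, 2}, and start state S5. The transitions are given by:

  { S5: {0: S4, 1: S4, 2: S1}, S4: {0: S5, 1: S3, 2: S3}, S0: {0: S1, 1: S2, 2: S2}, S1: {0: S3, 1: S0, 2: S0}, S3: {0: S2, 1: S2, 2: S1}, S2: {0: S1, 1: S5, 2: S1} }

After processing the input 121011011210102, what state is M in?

start at S5
read '1': S5 → S4
read '2': S4 → S3
read '1': S3 → S2
read '0': S2 → S1
read '1': S1 → S0
read '1': S0 → S2
read '0': S2 → S1
read '1': S1 → S0
read '1': S0 → S2
read '2': S2 → S1
read '1': S1 → S0
read '0': S0 → S1
read '1': S1 → S0
read '0': S0 → S1
read '2': S1 → S0

S0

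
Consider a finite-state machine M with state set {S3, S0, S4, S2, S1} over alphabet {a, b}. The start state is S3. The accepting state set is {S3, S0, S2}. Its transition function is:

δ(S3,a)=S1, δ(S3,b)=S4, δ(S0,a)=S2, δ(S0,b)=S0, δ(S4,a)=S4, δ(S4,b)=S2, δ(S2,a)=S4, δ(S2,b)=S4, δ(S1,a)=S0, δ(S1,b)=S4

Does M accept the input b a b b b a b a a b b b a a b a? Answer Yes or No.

No

S3 → S4 → S4 → S2 → S4 → S2 → S4 → S2 → S4 → S4 → S2 → S4 → S2 → S4 → S4 → S2 → S4
End state S4 is not accepting.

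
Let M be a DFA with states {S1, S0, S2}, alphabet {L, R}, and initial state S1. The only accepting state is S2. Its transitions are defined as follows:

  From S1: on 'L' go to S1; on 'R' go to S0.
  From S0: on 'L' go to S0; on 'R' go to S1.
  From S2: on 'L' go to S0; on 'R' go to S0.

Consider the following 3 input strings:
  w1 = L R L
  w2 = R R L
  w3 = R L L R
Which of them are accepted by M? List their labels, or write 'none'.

w1: S1 → S1 → S0 → S0  → end S0, rejected
w2: S1 → S0 → S1 → S1  → end S1, rejected
w3: S1 → S0 → S0 → S0 → S1  → end S1, rejected

none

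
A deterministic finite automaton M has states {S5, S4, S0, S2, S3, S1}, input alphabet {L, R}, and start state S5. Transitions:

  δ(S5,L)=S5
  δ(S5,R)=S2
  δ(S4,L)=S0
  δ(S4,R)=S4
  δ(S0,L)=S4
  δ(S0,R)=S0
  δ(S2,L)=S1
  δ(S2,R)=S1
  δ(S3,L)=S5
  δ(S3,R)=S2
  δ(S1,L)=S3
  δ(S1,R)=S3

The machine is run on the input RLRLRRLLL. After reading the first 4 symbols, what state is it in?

start at S5
read 'R': S5 → S2
read 'L': S2 → S1
read 'R': S1 → S3
read 'L': S3 → S5
After 4 symbols: S5.

S5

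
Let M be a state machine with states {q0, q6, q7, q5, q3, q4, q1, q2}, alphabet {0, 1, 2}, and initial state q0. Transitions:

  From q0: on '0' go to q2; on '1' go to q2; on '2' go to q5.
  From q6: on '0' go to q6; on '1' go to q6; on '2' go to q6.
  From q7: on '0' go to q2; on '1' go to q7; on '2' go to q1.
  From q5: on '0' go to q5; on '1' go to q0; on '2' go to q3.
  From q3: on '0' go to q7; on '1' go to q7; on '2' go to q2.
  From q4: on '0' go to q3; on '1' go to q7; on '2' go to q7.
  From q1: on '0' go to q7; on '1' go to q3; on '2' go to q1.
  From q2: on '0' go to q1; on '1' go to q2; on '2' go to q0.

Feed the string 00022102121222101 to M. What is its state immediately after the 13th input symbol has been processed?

q5

start at q0
read '0': q0 → q2
read '0': q2 → q1
read '0': q1 → q7
read '2': q7 → q1
read '2': q1 → q1
read '1': q1 → q3
read '0': q3 → q7
read '2': q7 → q1
read '1': q1 → q3
read '2': q3 → q2
read '1': q2 → q2
read '2': q2 → q0
read '2': q0 → q5
After 13 symbols: q5.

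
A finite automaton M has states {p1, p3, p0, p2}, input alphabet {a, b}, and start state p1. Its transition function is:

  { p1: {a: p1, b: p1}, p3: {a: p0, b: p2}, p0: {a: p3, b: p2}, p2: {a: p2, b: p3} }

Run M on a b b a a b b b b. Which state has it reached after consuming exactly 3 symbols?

p1

Trace: p1 -a-> p1 -b-> p1 -b-> p1
After 3 symbols: p1.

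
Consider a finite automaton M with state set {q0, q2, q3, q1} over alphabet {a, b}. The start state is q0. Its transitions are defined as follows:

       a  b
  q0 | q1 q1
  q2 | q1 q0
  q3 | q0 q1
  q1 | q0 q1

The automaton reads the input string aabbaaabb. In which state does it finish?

start at q0
read 'a': q0 → q1
read 'a': q1 → q0
read 'b': q0 → q1
read 'b': q1 → q1
read 'a': q1 → q0
read 'a': q0 → q1
read 'a': q1 → q0
read 'b': q0 → q1
read 'b': q1 → q1

q1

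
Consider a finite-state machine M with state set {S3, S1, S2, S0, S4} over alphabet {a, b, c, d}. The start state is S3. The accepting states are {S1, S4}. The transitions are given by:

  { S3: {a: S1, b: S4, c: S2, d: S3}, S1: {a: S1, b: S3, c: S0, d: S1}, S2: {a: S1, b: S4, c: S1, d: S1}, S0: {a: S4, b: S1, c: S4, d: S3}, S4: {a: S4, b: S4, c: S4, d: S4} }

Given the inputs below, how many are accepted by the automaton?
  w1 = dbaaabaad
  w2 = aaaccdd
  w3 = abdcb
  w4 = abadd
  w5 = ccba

w1: Trace: S3 -d-> S3 -b-> S4 -a-> S4 -a-> S4 -a-> S4 -b-> S4 -a-> S4 -a-> S4 -d-> S4  → end S4, accepted
w2: Trace: S3 -a-> S1 -a-> S1 -a-> S1 -c-> S0 -c-> S4 -d-> S4 -d-> S4  → end S4, accepted
w3: Trace: S3 -a-> S1 -b-> S3 -d-> S3 -c-> S2 -b-> S4  → end S4, accepted
w4: Trace: S3 -a-> S1 -b-> S3 -a-> S1 -d-> S1 -d-> S1  → end S1, accepted
w5: Trace: S3 -c-> S2 -c-> S1 -b-> S3 -a-> S1  → end S1, accepted

5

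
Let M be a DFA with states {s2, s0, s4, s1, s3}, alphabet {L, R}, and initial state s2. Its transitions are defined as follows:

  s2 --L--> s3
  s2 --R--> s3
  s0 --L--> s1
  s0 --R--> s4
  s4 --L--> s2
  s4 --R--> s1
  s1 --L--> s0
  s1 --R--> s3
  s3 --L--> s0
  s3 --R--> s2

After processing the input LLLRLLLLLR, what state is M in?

Trace: s2 -L-> s3 -L-> s0 -L-> s1 -R-> s3 -L-> s0 -L-> s1 -L-> s0 -L-> s1 -L-> s0 -R-> s4

s4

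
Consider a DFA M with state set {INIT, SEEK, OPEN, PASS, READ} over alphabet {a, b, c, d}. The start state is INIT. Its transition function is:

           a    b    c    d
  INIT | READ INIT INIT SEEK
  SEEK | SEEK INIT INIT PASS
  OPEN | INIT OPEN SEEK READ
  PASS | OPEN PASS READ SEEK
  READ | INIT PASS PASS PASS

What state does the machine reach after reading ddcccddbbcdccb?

INIT

INIT → SEEK → PASS → READ → PASS → READ → PASS → SEEK → INIT → INIT → INIT → SEEK → INIT → INIT → INIT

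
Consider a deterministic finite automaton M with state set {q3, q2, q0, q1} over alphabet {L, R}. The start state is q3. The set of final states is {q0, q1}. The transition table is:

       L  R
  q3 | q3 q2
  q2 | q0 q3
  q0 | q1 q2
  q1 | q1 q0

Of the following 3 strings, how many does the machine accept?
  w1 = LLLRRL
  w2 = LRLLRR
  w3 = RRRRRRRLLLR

1

w1: q3 → q3 → q3 → q3 → q2 → q3 → q3  → end q3, rejected
w2: q3 → q3 → q2 → q0 → q1 → q0 → q2  → end q2, rejected
w3: q3 → q2 → q3 → q2 → q3 → q2 → q3 → q2 → q0 → q1 → q1 → q0  → end q0, accepted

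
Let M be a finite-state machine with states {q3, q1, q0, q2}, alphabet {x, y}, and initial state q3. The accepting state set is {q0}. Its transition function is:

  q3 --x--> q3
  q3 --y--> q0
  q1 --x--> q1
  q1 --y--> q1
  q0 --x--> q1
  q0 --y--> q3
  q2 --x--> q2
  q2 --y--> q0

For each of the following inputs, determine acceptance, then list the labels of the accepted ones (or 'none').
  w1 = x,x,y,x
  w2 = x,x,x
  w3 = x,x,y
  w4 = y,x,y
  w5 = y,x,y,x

w3

w1:
  start at q3
  read 'x': q3 → q3
  read 'x': q3 → q3
  read 'y': q3 → q0
  read 'x': q0 → q1
  end q1, rejected
w2:
  start at q3
  read 'x': q3 → q3
  read 'x': q3 → q3
  read 'x': q3 → q3
  end q3, rejected
w3:
  start at q3
  read 'x': q3 → q3
  read 'x': q3 → q3
  read 'y': q3 → q0
  end q0, accepted
w4:
  start at q3
  read 'y': q3 → q0
  read 'x': q0 → q1
  read 'y': q1 → q1
  end q1, rejected
w5:
  start at q3
  read 'y': q3 → q0
  read 'x': q0 → q1
  read 'y': q1 → q1
  read 'x': q1 → q1
  end q1, rejected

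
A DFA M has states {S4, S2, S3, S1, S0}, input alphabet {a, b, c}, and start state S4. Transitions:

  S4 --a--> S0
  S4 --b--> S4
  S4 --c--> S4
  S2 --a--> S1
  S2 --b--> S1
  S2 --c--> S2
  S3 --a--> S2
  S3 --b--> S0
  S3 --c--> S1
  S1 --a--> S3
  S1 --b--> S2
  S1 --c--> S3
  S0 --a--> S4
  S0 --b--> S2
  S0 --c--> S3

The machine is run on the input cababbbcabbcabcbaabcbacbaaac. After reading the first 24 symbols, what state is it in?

S4 → S4 → S0 → S2 → S1 → S2 → S1 → S2 → S2 → S1 → S2 → S1 → S3 → S2 → S1 → S3 → S0 → S4 → S0 → S2 → S2 → S1 → S3 → S1 → S2
After 24 symbols: S2.

S2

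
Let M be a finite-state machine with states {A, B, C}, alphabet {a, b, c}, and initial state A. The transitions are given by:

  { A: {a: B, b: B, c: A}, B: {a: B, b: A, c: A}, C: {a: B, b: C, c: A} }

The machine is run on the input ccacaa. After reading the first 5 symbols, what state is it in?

B

start at A
read 'c': A → A
read 'c': A → A
read 'a': A → B
read 'c': B → A
read 'a': A → B
After 5 symbols: B.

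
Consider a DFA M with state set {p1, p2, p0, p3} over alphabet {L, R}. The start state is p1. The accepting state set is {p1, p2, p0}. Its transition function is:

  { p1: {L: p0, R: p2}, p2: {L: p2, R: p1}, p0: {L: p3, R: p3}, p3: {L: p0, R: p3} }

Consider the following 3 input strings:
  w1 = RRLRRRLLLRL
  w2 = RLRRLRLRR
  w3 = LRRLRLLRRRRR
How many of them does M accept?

1

w1:
  start at p1
  read 'R': p1 → p2
  read 'R': p2 → p1
  read 'L': p1 → p0
  read 'R': p0 → p3
  read 'R': p3 → p3
  read 'R': p3 → p3
  read 'L': p3 → p0
  read 'L': p0 → p3
  read 'L': p3 → p0
  read 'R': p0 → p3
  read 'L': p3 → p0
  end p0, accepted
w2:
  start at p1
  read 'R': p1 → p2
  read 'L': p2 → p2
  read 'R': p2 → p1
  read 'R': p1 → p2
  read 'L': p2 → p2
  read 'R': p2 → p1
  read 'L': p1 → p0
  read 'R': p0 → p3
  read 'R': p3 → p3
  end p3, rejected
w3:
  start at p1
  read 'L': p1 → p0
  read 'R': p0 → p3
  read 'R': p3 → p3
  read 'L': p3 → p0
  read 'R': p0 → p3
  read 'L': p3 → p0
  read 'L': p0 → p3
  read 'R': p3 → p3
  read 'R': p3 → p3
  read 'R': p3 → p3
  read 'R': p3 → p3
  read 'R': p3 → p3
  end p3, rejected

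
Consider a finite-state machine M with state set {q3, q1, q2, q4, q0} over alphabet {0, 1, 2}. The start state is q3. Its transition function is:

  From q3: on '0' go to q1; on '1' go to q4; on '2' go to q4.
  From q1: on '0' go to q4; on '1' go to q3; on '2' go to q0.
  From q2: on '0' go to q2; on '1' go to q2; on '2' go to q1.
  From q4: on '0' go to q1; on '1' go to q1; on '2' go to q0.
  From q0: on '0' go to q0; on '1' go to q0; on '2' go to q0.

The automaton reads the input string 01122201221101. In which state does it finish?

q3 → q1 → q3 → q4 → q0 → q0 → q0 → q0 → q0 → q0 → q0 → q0 → q0 → q0 → q0

q0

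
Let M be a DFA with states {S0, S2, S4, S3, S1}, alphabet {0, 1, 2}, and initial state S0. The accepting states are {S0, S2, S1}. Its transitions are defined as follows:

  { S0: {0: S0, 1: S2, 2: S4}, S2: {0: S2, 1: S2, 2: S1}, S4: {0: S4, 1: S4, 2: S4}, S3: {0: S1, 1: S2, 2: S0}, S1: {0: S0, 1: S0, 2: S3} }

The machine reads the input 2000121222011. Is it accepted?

Trace: S0 -2-> S4 -0-> S4 -0-> S4 -0-> S4 -1-> S4 -2-> S4 -1-> S4 -2-> S4 -2-> S4 -2-> S4 -0-> S4 -1-> S4 -1-> S4
End state S4 is not accepting.

No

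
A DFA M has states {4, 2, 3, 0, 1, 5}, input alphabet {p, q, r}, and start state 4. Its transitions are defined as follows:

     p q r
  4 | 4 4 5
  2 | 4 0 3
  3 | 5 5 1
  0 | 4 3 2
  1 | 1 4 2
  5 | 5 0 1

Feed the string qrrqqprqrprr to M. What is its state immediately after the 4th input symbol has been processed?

4

start at 4
read 'q': 4 → 4
read 'r': 4 → 5
read 'r': 5 → 1
read 'q': 1 → 4
After 4 symbols: 4.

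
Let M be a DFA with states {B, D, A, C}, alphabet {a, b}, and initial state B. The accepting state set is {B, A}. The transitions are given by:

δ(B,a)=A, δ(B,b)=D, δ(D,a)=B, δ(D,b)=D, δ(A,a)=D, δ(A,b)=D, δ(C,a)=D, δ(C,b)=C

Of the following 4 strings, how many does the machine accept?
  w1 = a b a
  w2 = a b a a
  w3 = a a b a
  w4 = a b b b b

3

w1: B → A → D → B  → end B, accepted
w2: B → A → D → B → A  → end A, accepted
w3: B → A → D → D → B  → end B, accepted
w4: B → A → D → D → D → D  → end D, rejected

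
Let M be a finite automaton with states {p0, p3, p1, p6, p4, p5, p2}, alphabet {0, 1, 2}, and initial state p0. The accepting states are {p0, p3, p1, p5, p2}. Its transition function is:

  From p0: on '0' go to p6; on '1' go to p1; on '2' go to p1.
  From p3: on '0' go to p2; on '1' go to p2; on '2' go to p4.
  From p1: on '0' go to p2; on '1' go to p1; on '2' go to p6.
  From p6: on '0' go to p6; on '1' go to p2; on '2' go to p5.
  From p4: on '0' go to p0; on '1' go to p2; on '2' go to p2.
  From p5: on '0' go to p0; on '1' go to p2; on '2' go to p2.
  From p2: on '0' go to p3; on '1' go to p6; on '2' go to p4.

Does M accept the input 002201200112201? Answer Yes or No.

Trace: p0 -0-> p6 -0-> p6 -2-> p5 -2-> p2 -0-> p3 -1-> p2 -2-> p4 -0-> p0 -0-> p6 -1-> p2 -1-> p6 -2-> p5 -2-> p2 -0-> p3 -1-> p2
End state p2 is accepting.

Yes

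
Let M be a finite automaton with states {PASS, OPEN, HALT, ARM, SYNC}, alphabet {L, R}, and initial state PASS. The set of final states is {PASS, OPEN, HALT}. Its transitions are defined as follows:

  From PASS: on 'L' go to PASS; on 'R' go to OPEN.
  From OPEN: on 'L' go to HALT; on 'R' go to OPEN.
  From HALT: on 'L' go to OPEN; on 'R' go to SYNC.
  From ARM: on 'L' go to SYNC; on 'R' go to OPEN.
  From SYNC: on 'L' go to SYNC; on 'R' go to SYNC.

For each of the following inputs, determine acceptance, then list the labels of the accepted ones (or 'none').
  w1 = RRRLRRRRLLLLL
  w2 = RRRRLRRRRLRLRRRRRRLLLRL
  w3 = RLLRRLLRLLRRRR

w1: Trace: PASS -R-> OPEN -R-> OPEN -R-> OPEN -L-> HALT -R-> SYNC -R-> SYNC -R-> SYNC -R-> SYNC -L-> SYNC -L-> SYNC -L-> SYNC -L-> SYNC -L-> SYNC  → end SYNC, rejected
w2: Trace: PASS -R-> OPEN -R-> OPEN -R-> OPEN -R-> OPEN -L-> HALT -R-> SYNC -R-> SYNC -R-> SYNC -R-> SYNC -L-> SYNC -R-> SYNC -L-> SYNC -R-> SYNC -R-> SYNC -R-> SYNC -R-> SYNC -R-> SYNC -R-> SYNC -L-> SYNC -L-> SYNC -L-> SYNC -R-> SYNC -L-> SYNC  → end SYNC, rejected
w3: Trace: PASS -R-> OPEN -L-> HALT -L-> OPEN -R-> OPEN -R-> OPEN -L-> HALT -L-> OPEN -R-> OPEN -L-> HALT -L-> OPEN -R-> OPEN -R-> OPEN -R-> OPEN -R-> OPEN  → end OPEN, accepted

w3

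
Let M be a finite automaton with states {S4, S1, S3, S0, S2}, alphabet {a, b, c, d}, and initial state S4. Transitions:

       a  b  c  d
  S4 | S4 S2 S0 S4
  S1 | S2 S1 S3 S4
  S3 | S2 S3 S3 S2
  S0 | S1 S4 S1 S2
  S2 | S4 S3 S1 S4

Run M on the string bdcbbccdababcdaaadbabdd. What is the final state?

Trace: S4 -b-> S2 -d-> S4 -c-> S0 -b-> S4 -b-> S2 -c-> S1 -c-> S3 -d-> S2 -a-> S4 -b-> S2 -a-> S4 -b-> S2 -c-> S1 -d-> S4 -a-> S4 -a-> S4 -a-> S4 -d-> S4 -b-> S2 -a-> S4 -b-> S2 -d-> S4 -d-> S4

S4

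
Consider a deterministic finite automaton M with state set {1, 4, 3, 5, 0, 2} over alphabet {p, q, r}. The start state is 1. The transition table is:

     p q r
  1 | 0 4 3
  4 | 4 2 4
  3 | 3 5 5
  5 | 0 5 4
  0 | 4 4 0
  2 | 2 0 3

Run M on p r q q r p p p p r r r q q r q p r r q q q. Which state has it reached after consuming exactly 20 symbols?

2

1 → 0 → 0 → 4 → 2 → 3 → 3 → 3 → 3 → 3 → 5 → 4 → 4 → 2 → 0 → 0 → 4 → 4 → 4 → 4 → 2
After 20 symbols: 2.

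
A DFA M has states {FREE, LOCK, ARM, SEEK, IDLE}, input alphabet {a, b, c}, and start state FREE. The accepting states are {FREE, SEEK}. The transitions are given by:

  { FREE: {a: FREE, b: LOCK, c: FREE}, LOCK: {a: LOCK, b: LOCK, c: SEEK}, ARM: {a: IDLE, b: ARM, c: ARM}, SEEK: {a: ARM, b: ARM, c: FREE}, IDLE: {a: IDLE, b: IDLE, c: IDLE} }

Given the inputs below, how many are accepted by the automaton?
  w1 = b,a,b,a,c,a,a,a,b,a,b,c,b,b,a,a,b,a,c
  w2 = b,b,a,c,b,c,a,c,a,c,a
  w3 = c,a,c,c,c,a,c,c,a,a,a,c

1

w1: Trace: FREE -b-> LOCK -a-> LOCK -b-> LOCK -a-> LOCK -c-> SEEK -a-> ARM -a-> IDLE -a-> IDLE -b-> IDLE -a-> IDLE -b-> IDLE -c-> IDLE -b-> IDLE -b-> IDLE -a-> IDLE -a-> IDLE -b-> IDLE -a-> IDLE -c-> IDLE  → end IDLE, rejected
w2: Trace: FREE -b-> LOCK -b-> LOCK -a-> LOCK -c-> SEEK -b-> ARM -c-> ARM -a-> IDLE -c-> IDLE -a-> IDLE -c-> IDLE -a-> IDLE  → end IDLE, rejected
w3: Trace: FREE -c-> FREE -a-> FREE -c-> FREE -c-> FREE -c-> FREE -a-> FREE -c-> FREE -c-> FREE -a-> FREE -a-> FREE -a-> FREE -c-> FREE  → end FREE, accepted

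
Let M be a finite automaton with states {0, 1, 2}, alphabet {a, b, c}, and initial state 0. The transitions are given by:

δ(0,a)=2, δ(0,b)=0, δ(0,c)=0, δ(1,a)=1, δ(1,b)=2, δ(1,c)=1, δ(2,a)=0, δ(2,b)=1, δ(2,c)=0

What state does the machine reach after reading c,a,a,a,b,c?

1

0 → 0 → 2 → 0 → 2 → 1 → 1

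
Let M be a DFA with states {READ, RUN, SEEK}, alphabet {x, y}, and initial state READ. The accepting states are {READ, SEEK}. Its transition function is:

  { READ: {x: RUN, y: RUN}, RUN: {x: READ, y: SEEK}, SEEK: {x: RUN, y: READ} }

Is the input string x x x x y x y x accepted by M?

Yes

READ → RUN → READ → RUN → READ → RUN → READ → RUN → READ
End state READ is accepting.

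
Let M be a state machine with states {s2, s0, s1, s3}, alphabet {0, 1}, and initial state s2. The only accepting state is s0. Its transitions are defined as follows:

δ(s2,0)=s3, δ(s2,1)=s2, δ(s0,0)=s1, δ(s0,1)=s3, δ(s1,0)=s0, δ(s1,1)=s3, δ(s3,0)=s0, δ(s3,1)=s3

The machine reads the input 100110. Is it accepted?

Trace: s2 -1-> s2 -0-> s3 -0-> s0 -1-> s3 -1-> s3 -0-> s0
End state s0 is accepting.

Yes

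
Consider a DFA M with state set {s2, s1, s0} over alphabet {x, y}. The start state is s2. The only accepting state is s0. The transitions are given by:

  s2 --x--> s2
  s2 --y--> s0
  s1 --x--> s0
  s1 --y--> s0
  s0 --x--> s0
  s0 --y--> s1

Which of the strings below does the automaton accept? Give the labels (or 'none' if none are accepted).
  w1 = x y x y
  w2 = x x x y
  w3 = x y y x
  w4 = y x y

w1: s2 → s2 → s0 → s0 → s1  → end s1, rejected
w2: s2 → s2 → s2 → s2 → s0  → end s0, accepted
w3: s2 → s2 → s0 → s1 → s0  → end s0, accepted
w4: s2 → s0 → s0 → s1  → end s1, rejected

w2, w3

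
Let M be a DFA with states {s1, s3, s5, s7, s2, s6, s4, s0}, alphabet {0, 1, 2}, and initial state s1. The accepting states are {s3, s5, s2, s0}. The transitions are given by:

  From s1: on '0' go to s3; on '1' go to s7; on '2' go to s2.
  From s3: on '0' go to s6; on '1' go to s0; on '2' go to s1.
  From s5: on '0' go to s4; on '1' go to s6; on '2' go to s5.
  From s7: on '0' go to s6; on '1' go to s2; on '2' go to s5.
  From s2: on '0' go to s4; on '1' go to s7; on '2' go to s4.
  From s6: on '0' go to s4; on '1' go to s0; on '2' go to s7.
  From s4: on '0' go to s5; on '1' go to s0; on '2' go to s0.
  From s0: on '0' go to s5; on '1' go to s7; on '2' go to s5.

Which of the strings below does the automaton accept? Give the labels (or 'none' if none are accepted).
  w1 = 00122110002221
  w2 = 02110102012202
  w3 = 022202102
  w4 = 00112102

w2, w3, w4

w1: s1 → s3 → s6 → s0 → s5 → s5 → s6 → s0 → s5 → s4 → s5 → s5 → s5 → s5 → s6  → end s6, rejected
w2: s1 → s3 → s1 → s7 → s2 → s4 → s0 → s5 → s5 → s4 → s0 → s5 → s5 → s4 → s0  → end s0, accepted
w3: s1 → s3 → s1 → s2 → s4 → s5 → s5 → s6 → s4 → s0  → end s0, accepted
w4: s1 → s3 → s6 → s0 → s7 → s5 → s6 → s4 → s0  → end s0, accepted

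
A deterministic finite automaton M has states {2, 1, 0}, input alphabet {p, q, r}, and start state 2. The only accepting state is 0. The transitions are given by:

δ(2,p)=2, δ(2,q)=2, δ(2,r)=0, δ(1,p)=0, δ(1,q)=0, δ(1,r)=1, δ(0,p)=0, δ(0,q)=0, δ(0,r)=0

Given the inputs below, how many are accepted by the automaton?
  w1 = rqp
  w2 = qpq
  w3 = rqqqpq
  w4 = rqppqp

w1: 2 → 0 → 0 → 0  → end 0, accepted
w2: 2 → 2 → 2 → 2  → end 2, rejected
w3: 2 → 0 → 0 → 0 → 0 → 0 → 0  → end 0, accepted
w4: 2 → 0 → 0 → 0 → 0 → 0 → 0  → end 0, accepted

3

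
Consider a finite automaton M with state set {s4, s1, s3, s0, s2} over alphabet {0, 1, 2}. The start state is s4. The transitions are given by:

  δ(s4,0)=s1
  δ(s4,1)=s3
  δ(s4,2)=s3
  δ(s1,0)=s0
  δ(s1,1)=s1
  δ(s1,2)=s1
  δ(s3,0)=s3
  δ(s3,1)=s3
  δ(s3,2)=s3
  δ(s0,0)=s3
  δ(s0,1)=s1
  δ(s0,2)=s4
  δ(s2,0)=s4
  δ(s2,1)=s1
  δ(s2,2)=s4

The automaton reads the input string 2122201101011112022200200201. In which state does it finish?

s3

Trace: s4 -2-> s3 -1-> s3 -2-> s3 -2-> s3 -2-> s3 -0-> s3 -1-> s3 -1-> s3 -0-> s3 -1-> s3 -0-> s3 -1-> s3 -1-> s3 -1-> s3 -1-> s3 -2-> s3 -0-> s3 -2-> s3 -2-> s3 -2-> s3 -0-> s3 -0-> s3 -2-> s3 -0-> s3 -0-> s3 -2-> s3 -0-> s3 -1-> s3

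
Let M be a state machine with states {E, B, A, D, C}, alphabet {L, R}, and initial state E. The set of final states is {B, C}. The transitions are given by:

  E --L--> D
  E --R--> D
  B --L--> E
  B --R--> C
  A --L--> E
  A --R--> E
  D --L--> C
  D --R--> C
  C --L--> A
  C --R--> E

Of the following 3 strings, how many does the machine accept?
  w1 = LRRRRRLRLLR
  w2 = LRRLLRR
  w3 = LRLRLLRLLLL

w1:
  start at E
  read 'L': E → D
  read 'R': D → C
  read 'R': C → E
  read 'R': E → D
  read 'R': D → C
  read 'R': C → E
  read 'L': E → D
  read 'R': D → C
  read 'L': C → A
  read 'L': A → E
  read 'R': E → D
  end D, rejected
w2:
  start at E
  read 'L': E → D
  read 'R': D → C
  read 'R': C → E
  read 'L': E → D
  read 'L': D → C
  read 'R': C → E
  read 'R': E → D
  end D, rejected
w3:
  start at E
  read 'L': E → D
  read 'R': D → C
  read 'L': C → A
  read 'R': A → E
  read 'L': E → D
  read 'L': D → C
  read 'R': C → E
  read 'L': E → D
  read 'L': D → C
  read 'L': C → A
  read 'L': A → E
  end E, rejected

0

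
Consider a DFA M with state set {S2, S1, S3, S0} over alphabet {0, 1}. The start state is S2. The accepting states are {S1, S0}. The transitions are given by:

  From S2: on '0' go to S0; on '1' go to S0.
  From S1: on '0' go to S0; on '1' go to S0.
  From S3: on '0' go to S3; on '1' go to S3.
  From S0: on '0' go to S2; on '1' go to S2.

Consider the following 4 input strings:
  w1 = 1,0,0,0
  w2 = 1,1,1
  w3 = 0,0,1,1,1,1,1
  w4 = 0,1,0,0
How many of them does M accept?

w1:
  start at S2
  read '1': S2 → S0
  read '0': S0 → S2
  read '0': S2 → S0
  read '0': S0 → S2
  end S2, rejected
w2:
  start at S2
  read '1': S2 → S0
  read '1': S0 → S2
  read '1': S2 → S0
  end S0, accepted
w3:
  start at S2
  read '0': S2 → S0
  read '0': S0 → S2
  read '1': S2 → S0
  read '1': S0 → S2
  read '1': S2 → S0
  read '1': S0 → S2
  read '1': S2 → S0
  end S0, accepted
w4:
  start at S2
  read '0': S2 → S0
  read '1': S0 → S2
  read '0': S2 → S0
  read '0': S0 → S2
  end S2, rejected

2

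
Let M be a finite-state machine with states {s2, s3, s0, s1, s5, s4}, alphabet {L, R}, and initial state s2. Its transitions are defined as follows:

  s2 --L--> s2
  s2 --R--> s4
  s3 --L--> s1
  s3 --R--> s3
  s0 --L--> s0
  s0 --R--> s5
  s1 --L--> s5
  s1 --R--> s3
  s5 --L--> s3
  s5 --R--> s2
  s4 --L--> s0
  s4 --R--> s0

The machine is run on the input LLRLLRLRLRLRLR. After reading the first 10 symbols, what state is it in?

s3

start at s2
read 'L': s2 → s2
read 'L': s2 → s2
read 'R': s2 → s4
read 'L': s4 → s0
read 'L': s0 → s0
read 'R': s0 → s5
read 'L': s5 → s3
read 'R': s3 → s3
read 'L': s3 → s1
read 'R': s1 → s3
After 10 symbols: s3.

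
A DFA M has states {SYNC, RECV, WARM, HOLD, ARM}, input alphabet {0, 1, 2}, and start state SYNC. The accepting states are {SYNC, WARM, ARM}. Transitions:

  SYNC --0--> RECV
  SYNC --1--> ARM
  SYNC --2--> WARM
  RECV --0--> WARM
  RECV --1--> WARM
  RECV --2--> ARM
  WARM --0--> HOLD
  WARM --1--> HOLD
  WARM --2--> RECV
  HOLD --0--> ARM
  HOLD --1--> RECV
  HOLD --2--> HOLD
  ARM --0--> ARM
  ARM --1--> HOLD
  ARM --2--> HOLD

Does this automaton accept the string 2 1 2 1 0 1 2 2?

No

SYNC → WARM → HOLD → HOLD → RECV → WARM → HOLD → HOLD → HOLD
End state HOLD is not accepting.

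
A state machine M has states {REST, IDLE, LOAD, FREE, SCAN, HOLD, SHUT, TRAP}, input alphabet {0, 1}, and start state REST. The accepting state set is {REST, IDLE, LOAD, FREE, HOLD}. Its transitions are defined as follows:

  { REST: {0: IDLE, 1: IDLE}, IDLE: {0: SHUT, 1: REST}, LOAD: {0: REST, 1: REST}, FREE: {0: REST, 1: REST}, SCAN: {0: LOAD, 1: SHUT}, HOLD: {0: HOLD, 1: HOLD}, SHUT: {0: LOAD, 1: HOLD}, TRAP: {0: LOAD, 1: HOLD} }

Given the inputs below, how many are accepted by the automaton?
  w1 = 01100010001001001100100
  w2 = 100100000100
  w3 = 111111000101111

2

w1: Trace: REST -0-> IDLE -1-> REST -1-> IDLE -0-> SHUT -0-> LOAD -0-> REST -1-> IDLE -0-> SHUT -0-> LOAD -0-> REST -1-> IDLE -0-> SHUT -0-> LOAD -1-> REST -0-> IDLE -0-> SHUT -1-> HOLD -1-> HOLD -0-> HOLD -0-> HOLD -1-> HOLD -0-> HOLD -0-> HOLD  → end HOLD, accepted
w2: Trace: REST -1-> IDLE -0-> SHUT -0-> LOAD -1-> REST -0-> IDLE -0-> SHUT -0-> LOAD -0-> REST -0-> IDLE -1-> REST -0-> IDLE -0-> SHUT  → end SHUT, rejected
w3: Trace: REST -1-> IDLE -1-> REST -1-> IDLE -1-> REST -1-> IDLE -1-> REST -0-> IDLE -0-> SHUT -0-> LOAD -1-> REST -0-> IDLE -1-> REST -1-> IDLE -1-> REST -1-> IDLE  → end IDLE, accepted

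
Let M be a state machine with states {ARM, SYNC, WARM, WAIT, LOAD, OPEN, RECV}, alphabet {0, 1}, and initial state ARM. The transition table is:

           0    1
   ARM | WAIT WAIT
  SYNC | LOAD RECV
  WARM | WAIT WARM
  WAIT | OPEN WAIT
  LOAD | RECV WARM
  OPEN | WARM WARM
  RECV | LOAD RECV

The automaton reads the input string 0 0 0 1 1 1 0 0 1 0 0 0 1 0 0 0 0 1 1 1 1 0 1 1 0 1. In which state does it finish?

ARM → WAIT → OPEN → WARM → WARM → WARM → WARM → WAIT → OPEN → WARM → WAIT → OPEN → WARM → WARM → WAIT → OPEN → WARM → WAIT → WAIT → WAIT → WAIT → WAIT → OPEN → WARM → WARM → WAIT → WAIT

WAIT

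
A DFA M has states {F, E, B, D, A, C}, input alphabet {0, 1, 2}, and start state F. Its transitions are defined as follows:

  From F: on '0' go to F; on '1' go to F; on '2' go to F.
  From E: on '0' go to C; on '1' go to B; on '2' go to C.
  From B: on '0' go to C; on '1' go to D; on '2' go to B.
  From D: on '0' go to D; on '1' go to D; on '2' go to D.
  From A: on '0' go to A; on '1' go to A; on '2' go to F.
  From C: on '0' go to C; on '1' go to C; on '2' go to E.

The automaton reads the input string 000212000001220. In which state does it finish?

F

Trace: F -0-> F -0-> F -0-> F -2-> F -1-> F -2-> F -0-> F -0-> F -0-> F -0-> F -0-> F -1-> F -2-> F -2-> F -0-> F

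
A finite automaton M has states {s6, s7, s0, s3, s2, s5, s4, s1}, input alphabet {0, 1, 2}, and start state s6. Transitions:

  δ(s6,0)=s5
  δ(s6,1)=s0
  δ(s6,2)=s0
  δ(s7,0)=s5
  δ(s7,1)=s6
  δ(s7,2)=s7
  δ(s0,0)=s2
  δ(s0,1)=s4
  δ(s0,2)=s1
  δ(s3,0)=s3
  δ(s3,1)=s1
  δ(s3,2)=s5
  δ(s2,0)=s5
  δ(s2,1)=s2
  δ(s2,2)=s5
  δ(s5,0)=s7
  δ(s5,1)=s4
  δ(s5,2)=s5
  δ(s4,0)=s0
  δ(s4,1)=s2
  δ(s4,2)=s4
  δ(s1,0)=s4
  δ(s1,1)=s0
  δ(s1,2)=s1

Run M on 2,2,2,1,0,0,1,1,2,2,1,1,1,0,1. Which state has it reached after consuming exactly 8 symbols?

s2

start at s6
read '2': s6 → s0
read '2': s0 → s1
read '2': s1 → s1
read '1': s1 → s0
read '0': s0 → s2
read '0': s2 → s5
read '1': s5 → s4
read '1': s4 → s2
After 8 symbols: s2.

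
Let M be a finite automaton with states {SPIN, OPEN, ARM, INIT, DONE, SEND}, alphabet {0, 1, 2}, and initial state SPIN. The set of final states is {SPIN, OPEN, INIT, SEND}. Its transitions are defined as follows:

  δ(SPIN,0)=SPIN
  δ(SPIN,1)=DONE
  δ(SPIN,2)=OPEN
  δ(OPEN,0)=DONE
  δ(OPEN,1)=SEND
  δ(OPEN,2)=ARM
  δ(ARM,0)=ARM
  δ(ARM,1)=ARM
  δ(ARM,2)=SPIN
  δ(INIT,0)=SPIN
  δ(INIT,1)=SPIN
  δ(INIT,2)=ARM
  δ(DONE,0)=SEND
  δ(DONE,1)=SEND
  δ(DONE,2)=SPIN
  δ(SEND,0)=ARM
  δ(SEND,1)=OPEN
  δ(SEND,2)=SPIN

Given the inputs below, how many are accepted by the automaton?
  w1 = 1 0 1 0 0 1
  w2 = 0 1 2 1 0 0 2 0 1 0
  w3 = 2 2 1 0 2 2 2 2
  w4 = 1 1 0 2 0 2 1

w1: SPIN → DONE → SEND → OPEN → DONE → SEND → OPEN  → end OPEN, accepted
w2: SPIN → SPIN → DONE → SPIN → DONE → SEND → ARM → SPIN → SPIN → DONE → SEND  → end SEND, accepted
w3: SPIN → OPEN → ARM → ARM → ARM → SPIN → OPEN → ARM → SPIN  → end SPIN, accepted
w4: SPIN → DONE → SEND → ARM → SPIN → SPIN → OPEN → SEND  → end SEND, accepted

4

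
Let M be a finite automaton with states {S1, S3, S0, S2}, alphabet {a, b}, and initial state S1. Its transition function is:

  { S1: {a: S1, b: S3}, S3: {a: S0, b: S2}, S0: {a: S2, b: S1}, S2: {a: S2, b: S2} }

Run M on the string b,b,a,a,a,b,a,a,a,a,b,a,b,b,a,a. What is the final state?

S1 → S3 → S2 → S2 → S2 → S2 → S2 → S2 → S2 → S2 → S2 → S2 → S2 → S2 → S2 → S2 → S2

S2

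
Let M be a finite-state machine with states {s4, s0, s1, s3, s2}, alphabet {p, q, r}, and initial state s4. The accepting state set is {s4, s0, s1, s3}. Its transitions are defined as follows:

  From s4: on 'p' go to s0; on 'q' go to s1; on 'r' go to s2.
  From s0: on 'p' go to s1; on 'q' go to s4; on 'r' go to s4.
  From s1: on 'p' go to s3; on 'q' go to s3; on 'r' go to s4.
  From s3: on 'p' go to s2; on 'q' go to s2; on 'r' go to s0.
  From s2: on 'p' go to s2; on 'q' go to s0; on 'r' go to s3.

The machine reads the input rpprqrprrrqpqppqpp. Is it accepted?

Yes

s4 → s2 → s2 → s2 → s3 → s2 → s3 → s2 → s3 → s0 → s4 → s1 → s3 → s2 → s2 → s2 → s0 → s1 → s3
End state s3 is accepting.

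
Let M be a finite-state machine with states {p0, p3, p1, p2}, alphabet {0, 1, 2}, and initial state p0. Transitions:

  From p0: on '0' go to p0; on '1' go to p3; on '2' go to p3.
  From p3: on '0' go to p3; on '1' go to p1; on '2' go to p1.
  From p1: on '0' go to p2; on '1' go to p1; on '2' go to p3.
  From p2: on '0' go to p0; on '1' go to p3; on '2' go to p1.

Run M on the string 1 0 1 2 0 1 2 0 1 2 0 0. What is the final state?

p3

start at p0
read '1': p0 → p3
read '0': p3 → p3
read '1': p3 → p1
read '2': p1 → p3
read '0': p3 → p3
read '1': p3 → p1
read '2': p1 → p3
read '0': p3 → p3
read '1': p3 → p1
read '2': p1 → p3
read '0': p3 → p3
read '0': p3 → p3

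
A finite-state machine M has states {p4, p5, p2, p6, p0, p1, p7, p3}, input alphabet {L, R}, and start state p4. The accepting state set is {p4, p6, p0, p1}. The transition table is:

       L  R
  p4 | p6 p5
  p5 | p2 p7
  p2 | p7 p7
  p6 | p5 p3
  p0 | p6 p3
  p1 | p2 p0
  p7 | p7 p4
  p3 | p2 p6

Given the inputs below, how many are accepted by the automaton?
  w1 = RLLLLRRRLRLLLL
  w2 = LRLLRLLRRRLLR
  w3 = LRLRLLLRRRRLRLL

1

w1: p4 → p5 → p2 → p7 → p7 → p7 → p4 → p5 → p7 → p7 → p4 → p6 → p5 → p2 → p7  → end p7, rejected
w2: p4 → p6 → p3 → p2 → p7 → p4 → p6 → p5 → p7 → p4 → p5 → p2 → p7 → p4  → end p4, accepted
w3: p4 → p6 → p3 → p2 → p7 → p7 → p7 → p7 → p4 → p5 → p7 → p4 → p6 → p3 → p2 → p7  → end p7, rejected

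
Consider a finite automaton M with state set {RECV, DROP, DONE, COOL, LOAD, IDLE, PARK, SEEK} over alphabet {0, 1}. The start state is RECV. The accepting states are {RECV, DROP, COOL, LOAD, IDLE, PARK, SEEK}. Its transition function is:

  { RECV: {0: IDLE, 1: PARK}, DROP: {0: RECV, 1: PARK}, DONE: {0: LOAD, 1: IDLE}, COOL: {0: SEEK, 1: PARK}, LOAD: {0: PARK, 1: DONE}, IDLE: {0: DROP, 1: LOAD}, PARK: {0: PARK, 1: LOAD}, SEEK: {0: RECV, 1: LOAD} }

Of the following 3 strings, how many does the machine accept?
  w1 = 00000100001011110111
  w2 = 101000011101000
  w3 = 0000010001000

3

w1: RECV → IDLE → DROP → RECV → IDLE → DROP → PARK → PARK → PARK → PARK → PARK → LOAD → PARK → LOAD → DONE → IDLE → LOAD → PARK → LOAD → DONE → IDLE  → end IDLE, accepted
w2: RECV → PARK → PARK → LOAD → PARK → PARK → PARK → PARK → LOAD → DONE → IDLE → DROP → PARK → PARK → PARK → PARK  → end PARK, accepted
w3: RECV → IDLE → DROP → RECV → IDLE → DROP → PARK → PARK → PARK → PARK → LOAD → PARK → PARK → PARK  → end PARK, accepted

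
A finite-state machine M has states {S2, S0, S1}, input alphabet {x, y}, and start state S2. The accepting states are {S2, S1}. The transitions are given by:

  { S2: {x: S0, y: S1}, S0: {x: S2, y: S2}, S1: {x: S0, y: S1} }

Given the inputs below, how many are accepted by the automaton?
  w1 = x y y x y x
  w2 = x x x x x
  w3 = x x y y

1

w1: S2 → S0 → S2 → S1 → S0 → S2 → S0  → end S0, rejected
w2: S2 → S0 → S2 → S0 → S2 → S0  → end S0, rejected
w3: S2 → S0 → S2 → S1 → S1  → end S1, accepted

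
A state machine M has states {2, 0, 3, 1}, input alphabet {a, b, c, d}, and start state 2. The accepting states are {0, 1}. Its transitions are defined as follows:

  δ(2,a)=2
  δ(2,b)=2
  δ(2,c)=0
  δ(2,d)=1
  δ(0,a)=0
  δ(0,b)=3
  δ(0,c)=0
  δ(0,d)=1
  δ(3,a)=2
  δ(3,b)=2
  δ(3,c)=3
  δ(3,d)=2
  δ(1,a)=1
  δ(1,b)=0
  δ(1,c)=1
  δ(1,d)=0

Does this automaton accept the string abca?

Yes

start at 2
read 'a': 2 → 2
read 'b': 2 → 2
read 'c': 2 → 0
read 'a': 0 → 0
End state 0 is accepting.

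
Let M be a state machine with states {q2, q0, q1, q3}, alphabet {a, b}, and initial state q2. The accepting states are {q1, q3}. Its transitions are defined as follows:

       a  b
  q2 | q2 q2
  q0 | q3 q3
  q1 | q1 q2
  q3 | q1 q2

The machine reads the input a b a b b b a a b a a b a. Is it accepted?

No

Trace: q2 -a-> q2 -b-> q2 -a-> q2 -b-> q2 -b-> q2 -b-> q2 -a-> q2 -a-> q2 -b-> q2 -a-> q2 -a-> q2 -b-> q2 -a-> q2
End state q2 is not accepting.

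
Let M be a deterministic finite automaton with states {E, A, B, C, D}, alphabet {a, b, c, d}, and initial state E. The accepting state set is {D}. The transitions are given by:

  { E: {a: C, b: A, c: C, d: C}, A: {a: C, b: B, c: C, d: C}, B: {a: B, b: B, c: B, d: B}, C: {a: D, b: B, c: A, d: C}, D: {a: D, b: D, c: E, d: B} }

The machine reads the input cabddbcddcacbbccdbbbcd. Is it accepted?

No

E → C → D → D → B → B → B → B → B → B → B → B → B → B → B → B → B → B → B → B → B → B → B
End state B is not accepting.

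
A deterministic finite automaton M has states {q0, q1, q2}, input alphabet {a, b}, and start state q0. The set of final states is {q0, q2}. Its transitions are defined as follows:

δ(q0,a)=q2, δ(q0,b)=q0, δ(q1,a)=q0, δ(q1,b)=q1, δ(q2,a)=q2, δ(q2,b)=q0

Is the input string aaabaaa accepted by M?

Yes

q0 → q2 → q2 → q2 → q0 → q2 → q2 → q2
End state q2 is accepting.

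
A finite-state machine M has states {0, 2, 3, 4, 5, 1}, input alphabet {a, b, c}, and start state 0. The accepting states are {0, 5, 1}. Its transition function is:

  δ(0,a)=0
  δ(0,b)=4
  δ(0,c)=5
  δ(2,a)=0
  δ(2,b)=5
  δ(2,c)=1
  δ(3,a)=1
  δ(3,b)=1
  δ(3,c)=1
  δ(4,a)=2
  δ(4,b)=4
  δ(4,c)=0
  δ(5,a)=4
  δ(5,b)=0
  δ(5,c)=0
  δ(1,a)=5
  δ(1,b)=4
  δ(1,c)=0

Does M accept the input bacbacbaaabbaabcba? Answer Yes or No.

Trace: 0 -b-> 4 -a-> 2 -c-> 1 -b-> 4 -a-> 2 -c-> 1 -b-> 4 -a-> 2 -a-> 0 -a-> 0 -b-> 4 -b-> 4 -a-> 2 -a-> 0 -b-> 4 -c-> 0 -b-> 4 -a-> 2
End state 2 is not accepting.

No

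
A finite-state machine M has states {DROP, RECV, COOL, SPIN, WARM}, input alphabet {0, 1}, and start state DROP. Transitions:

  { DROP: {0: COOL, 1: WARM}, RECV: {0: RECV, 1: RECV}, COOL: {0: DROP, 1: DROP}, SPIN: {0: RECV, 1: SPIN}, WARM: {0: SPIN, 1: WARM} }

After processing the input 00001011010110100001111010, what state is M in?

RECV

DROP → COOL → DROP → COOL → DROP → WARM → SPIN → SPIN → SPIN → RECV → RECV → RECV → RECV → RECV → RECV → RECV → RECV → RECV → RECV → RECV → RECV → RECV → RECV → RECV → RECV → RECV → RECV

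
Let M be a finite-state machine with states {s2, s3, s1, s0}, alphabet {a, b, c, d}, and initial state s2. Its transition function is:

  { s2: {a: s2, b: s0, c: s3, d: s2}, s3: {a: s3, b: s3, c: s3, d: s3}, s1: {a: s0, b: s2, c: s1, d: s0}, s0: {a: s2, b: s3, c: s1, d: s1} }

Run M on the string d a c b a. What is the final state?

Trace: s2 -d-> s2 -a-> s2 -c-> s3 -b-> s3 -a-> s3

s3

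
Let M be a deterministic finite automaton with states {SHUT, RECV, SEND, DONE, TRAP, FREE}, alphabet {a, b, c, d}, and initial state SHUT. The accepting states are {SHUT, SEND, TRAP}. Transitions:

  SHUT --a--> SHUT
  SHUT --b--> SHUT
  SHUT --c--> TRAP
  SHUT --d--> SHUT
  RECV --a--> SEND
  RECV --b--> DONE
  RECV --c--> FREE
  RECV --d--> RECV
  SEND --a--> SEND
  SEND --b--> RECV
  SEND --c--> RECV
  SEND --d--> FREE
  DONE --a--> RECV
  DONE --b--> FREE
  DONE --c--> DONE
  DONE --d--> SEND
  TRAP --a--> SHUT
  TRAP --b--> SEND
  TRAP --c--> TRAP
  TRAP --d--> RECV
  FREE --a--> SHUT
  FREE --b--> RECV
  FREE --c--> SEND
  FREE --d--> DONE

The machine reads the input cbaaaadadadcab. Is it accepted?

Yes

SHUT → TRAP → SEND → SEND → SEND → SEND → SEND → FREE → SHUT → SHUT → SHUT → SHUT → TRAP → SHUT → SHUT
End state SHUT is accepting.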